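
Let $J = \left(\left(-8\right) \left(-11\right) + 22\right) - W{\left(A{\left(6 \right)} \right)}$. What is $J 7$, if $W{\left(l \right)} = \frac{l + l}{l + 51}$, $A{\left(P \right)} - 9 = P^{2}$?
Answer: $\frac{12215}{16} \approx 763.44$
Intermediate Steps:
$A{\left(P \right)} = 9 + P^{2}$
$W{\left(l \right)} = \frac{2 l}{51 + l}$
$J = \frac{1745}{16}$ ($J = \left(\left(-8\right) \left(-11\right) + 22\right) - \frac{2 \left(9 + 6^{2}\right)}{51 + \left(9 + 6^{2}\right)} = \left(88 + 22\right) - \frac{2 \left(9 + 36\right)}{51 + \left(9 + 36\right)} = 110 - 2 \cdot 45 \frac{1}{51 + 45} = 110 - 2 \cdot 45 \cdot \frac{1}{96} = 110 - \frac{15}{16} = \frac{1745}{16} \approx 109.06$)
$J 7 = \frac{1745}{16} \cdot 7 = \frac{12215}{16}$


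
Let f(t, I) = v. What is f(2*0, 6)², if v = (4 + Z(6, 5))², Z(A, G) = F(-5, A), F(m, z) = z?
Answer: 10000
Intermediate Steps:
Z(A, G) = A
v = 100 (v = (4 + 6)² = 10² = 100)
f(t, I) = 100
f(2*0, 6)² = 100² = 10000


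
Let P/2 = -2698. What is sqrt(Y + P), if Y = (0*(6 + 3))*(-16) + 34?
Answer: I*sqrt(5362) ≈ 73.226*I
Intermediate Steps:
Y = 34 (Y = (0*9)*(-16) + 34 = 0*(-16) + 34 = 0 + 34 = 34)
P = -5396 (P = 2*(-2698) = -5396)
sqrt(Y + P) = sqrt(34 - 5396) = sqrt(-5362) = I*sqrt(5362)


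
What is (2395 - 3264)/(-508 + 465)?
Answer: 869/43 ≈ 20.209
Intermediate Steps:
(2395 - 3264)/(-508 + 465) = -869/(-43) = -869*(-1/43) = 869/43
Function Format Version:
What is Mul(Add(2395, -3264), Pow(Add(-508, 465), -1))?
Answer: Rational(869, 43) ≈ 20.209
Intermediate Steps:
Mul(Add(2395, -3264), Pow(Add(-508, 465), -1)) = Mul(-869, Pow(-43, -1)) = Mul(-869, Rational(-1, 43)) = Rational(869, 43)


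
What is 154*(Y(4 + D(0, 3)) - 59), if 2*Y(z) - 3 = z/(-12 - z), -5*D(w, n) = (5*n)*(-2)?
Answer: -8890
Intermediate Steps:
D(w, n) = 2*n (D(w, n) = -5*n*(-2)/5 = -(-2)*n = 2*n)
Y(z) = 3/2 + z/(2*(-12 - z)) (Y(z) = 3/2 + (z/(-12 - z))/2 = 3/2 + z/(2*(-12 - z)))
154*(Y(4 + D(0, 3)) - 59) = 154*((18 + (4 + 2*3))/(12 + (4 + 2*3)) - 59) = 154*((18 + (4 + 6))/(12 + (4 + 6)) - 59) = 154*((18 + 10)/(12 + 10) - 59) = 154*(28/22 - 59) = 154*((1/22)*28 - 59) = 154*(14/11 - 59) = 154*(-635/11) = -8890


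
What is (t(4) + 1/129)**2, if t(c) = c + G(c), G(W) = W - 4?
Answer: 267289/16641 ≈ 16.062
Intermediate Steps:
G(W) = -4 + W
t(c) = -4 + 2*c (t(c) = c + (-4 + c) = -4 + 2*c)
(t(4) + 1/129)**2 = ((-4 + 2*4) + 1/129)**2 = ((-4 + 8) + 1/129)**2 = (4 + 1/129)**2 = (517/129)**2 = 267289/16641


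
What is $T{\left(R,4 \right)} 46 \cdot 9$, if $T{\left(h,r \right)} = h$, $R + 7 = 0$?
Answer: $-2898$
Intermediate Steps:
$R = -7$ ($R = -7 + 0 = -7$)
$T{\left(R,4 \right)} 46 \cdot 9 = \left(-7\right) 46 \cdot 9 = \left(-322\right) 9 = -2898$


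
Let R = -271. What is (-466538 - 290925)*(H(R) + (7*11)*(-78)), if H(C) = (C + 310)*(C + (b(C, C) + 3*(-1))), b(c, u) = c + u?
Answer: 28654825290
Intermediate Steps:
H(C) = (-3 + 3*C)*(310 + C) (H(C) = (C + 310)*(C + ((C + C) + 3*(-1))) = (310 + C)*(C + (2*C - 3)) = (310 + C)*(C + (-3 + 2*C)) = (310 + C)*(-3 + 3*C) = (-3 + 3*C)*(310 + C))
(-466538 - 290925)*(H(R) + (7*11)*(-78)) = (-466538 - 290925)*((-930 + 3*(-271)² + 927*(-271)) + (7*11)*(-78)) = -757463*((-930 + 3*73441 - 251217) + 77*(-78)) = -757463*((-930 + 220323 - 251217) - 6006) = -757463*(-31824 - 6006) = -757463*(-37830) = 28654825290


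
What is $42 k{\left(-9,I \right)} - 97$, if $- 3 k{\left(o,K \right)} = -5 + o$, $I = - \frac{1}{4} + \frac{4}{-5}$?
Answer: $99$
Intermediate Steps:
$I = - \frac{21}{20}$ ($I = \left(-1\right) \frac{1}{4} + 4 \left(- \frac{1}{5}\right) = - \frac{1}{4} - \frac{4}{5} = - \frac{21}{20} \approx -1.05$)
$k{\left(o,K \right)} = \frac{5}{3} - \frac{o}{3}$ ($k{\left(o,K \right)} = - \frac{-5 + o}{3} = \frac{5}{3} - \frac{o}{3}$)
$42 k{\left(-9,I \right)} - 97 = 42 \left(\frac{5}{3} - -3\right) - 97 = 42 \left(\frac{5}{3} + 3\right) - 97 = 42 \cdot \frac{14}{3} - 97 = 196 - 97 = 99$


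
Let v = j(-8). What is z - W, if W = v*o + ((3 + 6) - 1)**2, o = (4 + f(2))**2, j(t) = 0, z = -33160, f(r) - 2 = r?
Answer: -33224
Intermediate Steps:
f(r) = 2 + r
o = 64 (o = (4 + (2 + 2))**2 = (4 + 4)**2 = 8**2 = 64)
v = 0
W = 64 (W = 0*64 + ((3 + 6) - 1)**2 = 0 + (9 - 1)**2 = 0 + 8**2 = 0 + 64 = 64)
z - W = -33160 - 1*64 = -33160 - 64 = -33224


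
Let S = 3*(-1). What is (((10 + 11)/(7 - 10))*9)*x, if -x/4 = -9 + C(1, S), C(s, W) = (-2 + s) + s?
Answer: -2268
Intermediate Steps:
S = -3
C(s, W) = -2 + 2*s
x = 36 (x = -4*(-9 + (-2 + 2*1)) = -4*(-9 + (-2 + 2)) = -4*(-9 + 0) = -4*(-9) = 36)
(((10 + 11)/(7 - 10))*9)*x = (((10 + 11)/(7 - 10))*9)*36 = ((21/(-3))*9)*36 = ((21*(-1/3))*9)*36 = -7*9*36 = -63*36 = -2268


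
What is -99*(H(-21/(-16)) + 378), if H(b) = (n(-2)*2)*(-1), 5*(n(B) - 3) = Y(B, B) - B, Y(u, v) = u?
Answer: -36828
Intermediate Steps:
n(B) = 3 (n(B) = 3 + (B - B)/5 = 3 + (⅕)*0 = 3 + 0 = 3)
H(b) = -6 (H(b) = (3*2)*(-1) = 6*(-1) = -6)
-99*(H(-21/(-16)) + 378) = -99*(-6 + 378) = -99*372 = -36828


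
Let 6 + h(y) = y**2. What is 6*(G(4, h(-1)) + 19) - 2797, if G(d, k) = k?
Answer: -2713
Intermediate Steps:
h(y) = -6 + y**2
6*(G(4, h(-1)) + 19) - 2797 = 6*((-6 + (-1)**2) + 19) - 2797 = 6*((-6 + 1) + 19) - 2797 = 6*(-5 + 19) - 2797 = 6*14 - 2797 = 84 - 2797 = -2713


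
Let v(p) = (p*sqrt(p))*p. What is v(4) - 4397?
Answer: -4365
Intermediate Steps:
v(p) = p**(5/2) (v(p) = p**(3/2)*p = p**(5/2))
v(4) - 4397 = 4**(5/2) - 4397 = 32 - 4397 = -4365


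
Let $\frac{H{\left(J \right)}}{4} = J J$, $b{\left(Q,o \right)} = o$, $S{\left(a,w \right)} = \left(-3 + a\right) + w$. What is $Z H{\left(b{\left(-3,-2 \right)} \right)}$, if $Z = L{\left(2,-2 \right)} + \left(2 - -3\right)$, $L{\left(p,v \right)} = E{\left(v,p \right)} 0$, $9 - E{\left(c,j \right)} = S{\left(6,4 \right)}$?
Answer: $80$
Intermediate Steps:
$S{\left(a,w \right)} = -3 + a + w$
$E{\left(c,j \right)} = 2$ ($E{\left(c,j \right)} = 9 - \left(-3 + 6 + 4\right) = 9 - 7 = 2$)
$L{\left(p,v \right)} = 0$ ($L{\left(p,v \right)} = 2 \cdot 0 = 0$)
$H{\left(J \right)} = 4 J^{2}$ ($H{\left(J \right)} = 4 J J = 4 J^{2}$)
$Z = 5$ ($Z = 0 + \left(2 - -3\right) = 0 + \left(2 + 3\right) = 0 + 5 = 5$)
$Z H{\left(b{\left(-3,-2 \right)} \right)} = 5 \cdot 4 \left(-2\right)^{2} = 5 \cdot 4 \cdot 4 = 5 \cdot 16 = 80$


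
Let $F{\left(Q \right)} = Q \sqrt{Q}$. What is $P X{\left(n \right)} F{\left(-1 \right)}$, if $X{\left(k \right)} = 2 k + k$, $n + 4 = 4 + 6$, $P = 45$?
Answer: $- 810 i \approx - 810.0 i$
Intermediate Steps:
$F{\left(Q \right)} = Q^{\frac{3}{2}}$
$n = 6$ ($n = -4 + \left(4 + 6\right) = -4 + 10 = 6$)
$X{\left(k \right)} = 3 k$
$P X{\left(n \right)} F{\left(-1 \right)} = 45 \cdot 3 \cdot 6 \left(-1\right)^{\frac{3}{2}} = 45 \cdot 18 \left(- i\right) = 810 \left(- i\right) = - 810 i$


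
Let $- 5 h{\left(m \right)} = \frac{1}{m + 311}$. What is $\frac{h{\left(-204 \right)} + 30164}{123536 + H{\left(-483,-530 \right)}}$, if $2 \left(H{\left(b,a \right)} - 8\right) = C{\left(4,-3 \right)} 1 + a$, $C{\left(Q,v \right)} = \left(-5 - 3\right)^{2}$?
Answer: $\frac{16137739}{65971385} \approx 0.24462$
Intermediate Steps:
$h{\left(m \right)} = - \frac{1}{5 \left(311 + m\right)}$ ($h{\left(m \right)} = - \frac{1}{5 \left(m + 311\right)} = - \frac{1}{5 \left(311 + m\right)}$)
$C{\left(Q,v \right)} = 64$ ($C{\left(Q,v \right)} = \left(-8\right)^{2} = 64$)
$H{\left(b,a \right)} = 40 + \frac{a}{2}$ ($H{\left(b,a \right)} = 8 + \frac{64 \cdot 1 + a}{2} = 8 + \frac{64 + a}{2} = 8 + \left(32 + \frac{a}{2}\right) = 40 + \frac{a}{2}$)
$\frac{h{\left(-204 \right)} + 30164}{123536 + H{\left(-483,-530 \right)}} = \frac{- \frac{1}{1555 + 5 \left(-204\right)} + 30164}{123536 + \left(40 + \frac{1}{2} \left(-530\right)\right)} = \frac{- \frac{1}{1555 - 1020} + 30164}{123536 + \left(40 - 265\right)} = \frac{- \frac{1}{535} + 30164}{123536 - 225} = \frac{\left(-1\right) \frac{1}{535} + 30164}{123311} = \left(- \frac{1}{535} + 30164\right) \frac{1}{123311} = \frac{16137739}{535} \cdot \frac{1}{123311} = \frac{16137739}{65971385}$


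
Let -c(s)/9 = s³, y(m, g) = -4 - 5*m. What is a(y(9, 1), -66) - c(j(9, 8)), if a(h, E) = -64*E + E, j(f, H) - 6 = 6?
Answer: 19710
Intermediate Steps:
j(f, H) = 12 (j(f, H) = 6 + 6 = 12)
c(s) = -9*s³
a(h, E) = -63*E
a(y(9, 1), -66) - c(j(9, 8)) = -63*(-66) - (-9)*12³ = 4158 - (-9)*1728 = 4158 - 1*(-15552) = 4158 + 15552 = 19710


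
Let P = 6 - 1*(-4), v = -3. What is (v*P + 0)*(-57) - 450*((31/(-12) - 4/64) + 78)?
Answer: -257595/8 ≈ -32199.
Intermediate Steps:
P = 10 (P = 6 + 4 = 10)
(v*P + 0)*(-57) - 450*((31/(-12) - 4/64) + 78) = (-3*10 + 0)*(-57) - 450*((31/(-12) - 4/64) + 78) = (-30 + 0)*(-57) - 450*((31*(-1/12) - 4*1/64) + 78) = -30*(-57) - 450*((-31/12 - 1/16) + 78) = 1710 - 450*(-127/48 + 78) = 1710 - 450*3617/48 = 1710 - 271275/8 = -257595/8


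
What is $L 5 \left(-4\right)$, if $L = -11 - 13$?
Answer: $480$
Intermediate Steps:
$L = -24$
$L 5 \left(-4\right) = - 24 \cdot 5 \left(-4\right) = \left(-24\right) \left(-20\right) = 480$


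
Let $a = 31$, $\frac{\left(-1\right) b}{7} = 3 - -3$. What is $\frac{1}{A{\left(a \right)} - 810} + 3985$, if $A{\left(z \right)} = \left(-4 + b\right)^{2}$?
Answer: $\frac{5204411}{1306} \approx 3985.0$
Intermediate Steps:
$b = -42$ ($b = - 7 \left(3 - -3\right) = - 7 \left(3 + 3\right) = \left(-7\right) 6 = -42$)
$A{\left(z \right)} = 2116$ ($A{\left(z \right)} = \left(-4 - 42\right)^{2} = \left(-46\right)^{2} = 2116$)
$\frac{1}{A{\left(a \right)} - 810} + 3985 = \frac{1}{2116 - 810} + 3985 = \frac{1}{1306} + 3985 = \frac{5204411}{1306}$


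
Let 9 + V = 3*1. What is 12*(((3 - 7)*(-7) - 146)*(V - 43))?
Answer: 69384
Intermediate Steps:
V = -6 (V = -9 + 3*1 = -9 + 3 = -6)
12*(((3 - 7)*(-7) - 146)*(V - 43)) = 12*(((3 - 7)*(-7) - 146)*(-6 - 43)) = 12*((-4*(-7) - 146)*(-49)) = 12*((28 - 146)*(-49)) = 12*(-118*(-49)) = 12*5782 = 69384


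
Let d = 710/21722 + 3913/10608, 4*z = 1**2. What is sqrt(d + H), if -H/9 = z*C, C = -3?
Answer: sqrt(35107559936619)/2215644 ≈ 2.6742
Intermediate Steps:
z = 1/4 (z = (1/4)*1**2 = (1/4)*1 = 1/4 ≈ 0.25000)
H = 27/4 (H = -9*(-3)/4 = -9*(-3/4) = 27/4 ≈ 6.7500)
d = 3558841/8862576 (d = 710*(1/21722) + 3913*(1/10608) = 355/10861 + 301/816 = 3558841/8862576 ≈ 0.40156)
sqrt(d + H) = sqrt(3558841/8862576 + 27/4) = sqrt(63381229/8862576) = sqrt(35107559936619)/2215644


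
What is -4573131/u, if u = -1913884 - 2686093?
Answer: 4573131/4599977 ≈ 0.99416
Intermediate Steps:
u = -4599977
-4573131/u = -4573131/(-4599977) = -4573131*(-1/4599977) = 4573131/4599977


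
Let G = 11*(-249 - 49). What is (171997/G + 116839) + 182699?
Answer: 981713567/3278 ≈ 2.9949e+5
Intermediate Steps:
G = -3278 (G = 11*(-298) = -3278)
(171997/G + 116839) + 182699 = (171997/(-3278) + 116839) + 182699 = (171997*(-1/3278) + 116839) + 182699 = (-171997/3278 + 116839) + 182699 = 382826245/3278 + 182699 = 981713567/3278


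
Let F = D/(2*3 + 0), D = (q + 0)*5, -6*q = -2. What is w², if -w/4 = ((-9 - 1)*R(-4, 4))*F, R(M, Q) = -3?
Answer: 10000/9 ≈ 1111.1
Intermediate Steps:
q = ⅓ (q = -⅙*(-2) = ⅓ ≈ 0.33333)
D = 5/3 (D = (⅓ + 0)*5 = (⅓)*5 = 5/3 ≈ 1.6667)
F = 5/18 (F = 5/(3*(2*3 + 0)) = 5/(3*(6 + 0)) = (5/3)/6 = (5/3)*(⅙) = 5/18 ≈ 0.27778)
w = -100/3 (w = -4*(-9 - 1)*(-3)*5/18 = -4*(-10*(-3))*5/18 = -120*5/18 = -4*25/3 = -100/3 ≈ -33.333)
w² = (-100/3)² = 10000/9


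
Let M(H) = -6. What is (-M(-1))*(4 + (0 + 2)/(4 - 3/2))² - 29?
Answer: 2731/25 ≈ 109.24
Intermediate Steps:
(-M(-1))*(4 + (0 + 2)/(4 - 3/2))² - 29 = (-1*(-6))*(4 + (0 + 2)/(4 - 3/2))² - 29 = 6*(4 + 2/(4 - 3*½))² - 29 = 6*(4 + 2/(4 - 3/2))² - 29 = 6*(4 + 2/(5/2))² - 29 = 6*(4 + 2*(⅖))² - 29 = 6*(4 + ⅘)² - 29 = 6*(24/5)² - 29 = 6*(576/25) - 29 = 3456/25 - 29 = 2731/25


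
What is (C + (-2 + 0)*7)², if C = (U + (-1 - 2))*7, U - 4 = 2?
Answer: 49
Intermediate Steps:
U = 6 (U = 4 + 2 = 6)
C = 21 (C = (6 + (-1 - 2))*7 = (6 - 3)*7 = 3*7 = 21)
(C + (-2 + 0)*7)² = (21 + (-2 + 0)*7)² = (21 - 2*7)² = (21 - 14)² = 7² = 49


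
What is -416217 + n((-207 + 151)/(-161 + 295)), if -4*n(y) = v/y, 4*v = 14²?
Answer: -6659003/16 ≈ -4.1619e+5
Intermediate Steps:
v = 49 (v = (¼)*14² = (¼)*196 = 49)
n(y) = -49/(4*y)
-416217 + n((-207 + 151)/(-161 + 295)) = -416217 - 49*(-161 + 295)/(-207 + 151)/4 = -416217 - 49/(4*((-56/134))) = -416217 - 49/(4*((-56*1/134))) = -416217 - 49/(4*(-28/67)) = -416217 - 49/4*(-67/28) = -416217 + 469/16 = -6659003/16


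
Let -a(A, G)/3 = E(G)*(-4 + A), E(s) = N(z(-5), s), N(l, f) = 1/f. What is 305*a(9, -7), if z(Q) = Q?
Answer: 4575/7 ≈ 653.57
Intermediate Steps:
E(s) = 1/s
a(A, G) = -3*(-4 + A)/G
305*a(9, -7) = 305*(3*(4 - 1*9)/(-7)) = 305*(3*(-1/7)*(4 - 9)) = 305*(3*(-1/7)*(-5)) = 305*(15/7) = 4575/7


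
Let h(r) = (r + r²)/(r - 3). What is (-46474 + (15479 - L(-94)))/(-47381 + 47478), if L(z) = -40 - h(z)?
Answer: -3011377/9409 ≈ -320.05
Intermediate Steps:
h(r) = (r + r²)/(-3 + r)
L(z) = -40 - z*(1 + z)/(-3 + z)
(-46474 + (15479 - L(-94)))/(-47381 + 47478) = (-46474 + (15479 - (120 - 1*(-94)² - 41*(-94))/(-3 - 94)))/(-47381 + 47478) = (-46474 + (15479 - (120 - 1*8836 + 3854)/(-97)))/97 = (-46474 + (15479 - (-1)*(120 - 8836 + 3854)/97))*(1/97) = (-46474 + (15479 - (-1)*(-4862)/97))*(1/97) = (-46474 + (15479 - 1*4862/97))*(1/97) = (-46474 + (15479 - 4862/97))*(1/97) = (-46474 + 1496601/97)*(1/97) = -3011377/97*1/97 = -3011377/9409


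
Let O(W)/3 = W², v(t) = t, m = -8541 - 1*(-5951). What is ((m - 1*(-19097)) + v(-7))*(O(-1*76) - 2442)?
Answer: 245619000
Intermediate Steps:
m = -2590 (m = -8541 + 5951 = -2590)
O(W) = 3*W²
((m - 1*(-19097)) + v(-7))*(O(-1*76) - 2442) = ((-2590 - 1*(-19097)) - 7)*(3*(-1*76)² - 2442) = ((-2590 + 19097) - 7)*(3*(-76)² - 2442) = (16507 - 7)*(3*5776 - 2442) = 16500*(17328 - 2442) = 16500*14886 = 245619000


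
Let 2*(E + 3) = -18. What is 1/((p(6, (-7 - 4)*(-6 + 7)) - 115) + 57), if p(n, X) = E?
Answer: -1/70 ≈ -0.014286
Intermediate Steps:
E = -12 (E = -3 + (½)*(-18) = -3 - 9 = -12)
p(n, X) = -12
1/((p(6, (-7 - 4)*(-6 + 7)) - 115) + 57) = 1/((-12 - 115) + 57) = 1/(-127 + 57) = 1/(-70) = -1/70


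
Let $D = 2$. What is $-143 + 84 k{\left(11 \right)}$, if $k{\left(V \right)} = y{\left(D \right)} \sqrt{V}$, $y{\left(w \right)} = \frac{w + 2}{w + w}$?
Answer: $-143 + 84 \sqrt{11} \approx 135.6$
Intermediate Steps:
$y{\left(w \right)} = \frac{2 + w}{2 w}$
$k{\left(V \right)} = \sqrt{V}$ ($k{\left(V \right)} = \frac{2 + 2}{2 \cdot 2} \sqrt{V} = \frac{1}{2} \cdot \frac{1}{2} \cdot 4 \sqrt{V} = 1 \sqrt{V} = \sqrt{V}$)
$-143 + 84 k{\left(11 \right)} = -143 + 84 \sqrt{11}$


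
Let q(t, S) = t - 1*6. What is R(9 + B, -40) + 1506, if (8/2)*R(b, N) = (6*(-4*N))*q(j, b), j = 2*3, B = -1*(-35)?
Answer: 1506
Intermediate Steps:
B = 35
j = 6
q(t, S) = -6 + t (q(t, S) = t - 6 = -6 + t)
R(b, N) = 0 (R(b, N) = ((6*(-4*N))*(-6 + 6))/4 = (-24*N*0)/4 = (1/4)*0 = 0)
R(9 + B, -40) + 1506 = 0 + 1506 = 1506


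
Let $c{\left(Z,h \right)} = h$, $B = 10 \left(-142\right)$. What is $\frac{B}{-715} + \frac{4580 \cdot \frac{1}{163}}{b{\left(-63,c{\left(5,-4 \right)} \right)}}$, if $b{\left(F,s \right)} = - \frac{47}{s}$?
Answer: $\frac{4795484}{1095523} \approx 4.3773$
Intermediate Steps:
$B = -1420$
$\frac{B}{-715} + \frac{4580 \cdot \frac{1}{163}}{b{\left(-63,c{\left(5,-4 \right)} \right)}} = - \frac{1420}{-715} + \frac{4580 \cdot \frac{1}{163}}{\left(-47\right) \frac{1}{-4}} = \left(-1420\right) \left(- \frac{1}{715}\right) + \frac{4580 \cdot \frac{1}{163}}{\left(-47\right) \left(- \frac{1}{4}\right)} = \frac{284}{143} + \frac{4580}{163 \cdot \frac{47}{4}} = \frac{284}{143} + \frac{4580}{163} \cdot \frac{4}{47} = \frac{284}{143} + \frac{18320}{7661} = \frac{4795484}{1095523}$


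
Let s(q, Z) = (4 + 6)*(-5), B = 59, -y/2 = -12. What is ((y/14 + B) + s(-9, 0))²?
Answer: 5625/49 ≈ 114.80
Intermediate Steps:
y = 24 (y = -2*(-12) = 24)
s(q, Z) = -50 (s(q, Z) = 10*(-5) = -50)
((y/14 + B) + s(-9, 0))² = ((24/14 + 59) - 50)² = ((24*(1/14) + 59) - 50)² = ((12/7 + 59) - 50)² = (425/7 - 50)² = (75/7)² = 5625/49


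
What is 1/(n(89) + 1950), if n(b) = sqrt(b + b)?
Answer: 975/1901161 - sqrt(178)/3802322 ≈ 0.00050934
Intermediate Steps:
n(b) = sqrt(2)*sqrt(b) (n(b) = sqrt(2*b) = sqrt(2)*sqrt(b))
1/(n(89) + 1950) = 1/(sqrt(2)*sqrt(89) + 1950) = 1/(sqrt(178) + 1950) = 1/(1950 + sqrt(178))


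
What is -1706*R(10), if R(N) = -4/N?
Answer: 3412/5 ≈ 682.40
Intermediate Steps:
-1706*R(10) = -(-6824)/10 = -1706*(-⅖) = 3412/5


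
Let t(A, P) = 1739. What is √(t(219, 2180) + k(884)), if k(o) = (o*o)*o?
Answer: √690808843 ≈ 26283.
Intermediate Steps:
k(o) = o³ (k(o) = o²*o = o³)
√(t(219, 2180) + k(884)) = √(1739 + 884³) = √(1739 + 690807104) = √690808843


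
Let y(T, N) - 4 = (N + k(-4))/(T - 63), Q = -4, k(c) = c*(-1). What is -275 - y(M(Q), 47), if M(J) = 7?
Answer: -15573/56 ≈ -278.09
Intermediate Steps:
k(c) = -c
y(T, N) = 4 + (4 + N)/(-63 + T) (y(T, N) = 4 + (N - 1*(-4))/(T - 63) = 4 + (N + 4)/(-63 + T) = 4 + (4 + N)/(-63 + T))
-275 - y(M(Q), 47) = -275 - (-248 + 47 + 4*7)/(-63 + 7) = -275 - (-248 + 47 + 28)/(-56) = -275 - (-1)*(-173)/56 = -275 - 1*173/56 = -275 - 173/56 = -15573/56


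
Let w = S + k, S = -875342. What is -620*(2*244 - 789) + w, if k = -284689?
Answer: -973411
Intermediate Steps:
w = -1160031 (w = -875342 - 284689 = -1160031)
-620*(2*244 - 789) + w = -620*(2*244 - 789) - 1160031 = -620*(488 - 789) - 1160031 = -620*(-301) - 1160031 = 186620 - 1160031 = -973411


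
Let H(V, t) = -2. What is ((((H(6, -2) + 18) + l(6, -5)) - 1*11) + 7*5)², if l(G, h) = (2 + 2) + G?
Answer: 2500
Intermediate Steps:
l(G, h) = 4 + G
((((H(6, -2) + 18) + l(6, -5)) - 1*11) + 7*5)² = ((((-2 + 18) + (4 + 6)) - 1*11) + 7*5)² = (((16 + 10) - 11) + 35)² = ((26 - 11) + 35)² = (15 + 35)² = 50² = 2500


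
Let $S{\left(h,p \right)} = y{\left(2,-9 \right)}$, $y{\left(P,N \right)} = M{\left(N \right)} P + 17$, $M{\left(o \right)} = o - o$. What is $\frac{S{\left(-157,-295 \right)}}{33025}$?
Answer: $\frac{17}{33025} \approx 0.00051476$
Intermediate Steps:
$M{\left(o \right)} = 0$
$y{\left(P,N \right)} = 17$ ($y{\left(P,N \right)} = 0 P + 17 = 0 + 17 = 17$)
$S{\left(h,p \right)} = 17$
$\frac{S{\left(-157,-295 \right)}}{33025} = \frac{17}{33025}$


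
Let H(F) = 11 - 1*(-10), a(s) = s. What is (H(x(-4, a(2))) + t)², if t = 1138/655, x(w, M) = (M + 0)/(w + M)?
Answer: 221801449/429025 ≈ 516.99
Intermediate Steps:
x(w, M) = M/(M + w)
t = 1138/655 (t = 1138*(1/655) = 1138/655 ≈ 1.7374)
H(F) = 21 (H(F) = 11 + 10 = 21)
(H(x(-4, a(2))) + t)² = (21 + 1138/655)² = (14893/655)² = 221801449/429025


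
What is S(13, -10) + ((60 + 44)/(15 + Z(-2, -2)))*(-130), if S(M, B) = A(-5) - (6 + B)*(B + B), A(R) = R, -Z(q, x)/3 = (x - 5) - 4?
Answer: -1100/3 ≈ -366.67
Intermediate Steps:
Z(q, x) = 27 - 3*x (Z(q, x) = -3*((x - 5) - 4) = -3*((-5 + x) - 4) = -3*(-9 + x) = 27 - 3*x)
S(M, B) = -5 - 2*B*(6 + B) (S(M, B) = -5 - (6 + B)*(B + B) = -5 - (6 + B)*2*B = -5 - 2*B*(6 + B))
S(13, -10) + ((60 + 44)/(15 + Z(-2, -2)))*(-130) = (-5 - 12*(-10) - 2*(-10)²) + ((60 + 44)/(15 + (27 - 3*(-2))))*(-130) = (-5 + 120 - 2*100) + (104/(15 + (27 + 6)))*(-130) = (-5 + 120 - 200) + (104/(15 + 33))*(-130) = -85 + (104/48)*(-130) = -85 + (104*(1/48))*(-130) = -85 + (13/6)*(-130) = -85 - 845/3 = -1100/3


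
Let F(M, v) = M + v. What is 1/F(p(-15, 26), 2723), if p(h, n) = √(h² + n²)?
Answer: 2723/7413828 - √901/7413828 ≈ 0.00036324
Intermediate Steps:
1/F(p(-15, 26), 2723) = 1/(√((-15)² + 26²) + 2723) = 1/(√(225 + 676) + 2723) = 1/(√901 + 2723) = 1/(2723 + √901)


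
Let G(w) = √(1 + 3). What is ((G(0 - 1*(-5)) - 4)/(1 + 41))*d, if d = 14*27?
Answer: -18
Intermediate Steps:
G(w) = 2 (G(w) = √4 = 2)
d = 378
((G(0 - 1*(-5)) - 4)/(1 + 41))*d = ((2 - 4)/(1 + 41))*378 = -2/42*378 = -2*1/42*378 = -1/21*378 = -18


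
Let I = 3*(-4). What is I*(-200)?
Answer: 2400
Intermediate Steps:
I = -12
I*(-200) = -12*(-200) = 2400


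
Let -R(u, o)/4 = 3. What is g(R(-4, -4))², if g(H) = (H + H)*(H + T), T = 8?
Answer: 9216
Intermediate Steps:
R(u, o) = -12 (R(u, o) = -4*3 = -12)
g(H) = 2*H*(8 + H) (g(H) = (H + H)*(H + 8) = (2*H)*(8 + H) = 2*H*(8 + H))
g(R(-4, -4))² = (2*(-12)*(8 - 12))² = (2*(-12)*(-4))² = 96² = 9216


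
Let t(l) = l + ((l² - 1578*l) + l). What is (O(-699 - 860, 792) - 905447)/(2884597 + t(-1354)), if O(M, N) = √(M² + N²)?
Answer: -905447/6851817 + √3057745/6851817 ≈ -0.13189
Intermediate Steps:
t(l) = l² - 1576*l (t(l) = l + (l² - 1577*l) = l² - 1576*l)
(O(-699 - 860, 792) - 905447)/(2884597 + t(-1354)) = (√((-699 - 860)² + 792²) - 905447)/(2884597 - 1354*(-1576 - 1354)) = (√((-1559)² + 627264) - 905447)/(2884597 - 1354*(-2930)) = (√(2430481 + 627264) - 905447)/(2884597 + 3967220) = (√3057745 - 905447)/6851817 = (-905447 + √3057745)*(1/6851817) = -905447/6851817 + √3057745/6851817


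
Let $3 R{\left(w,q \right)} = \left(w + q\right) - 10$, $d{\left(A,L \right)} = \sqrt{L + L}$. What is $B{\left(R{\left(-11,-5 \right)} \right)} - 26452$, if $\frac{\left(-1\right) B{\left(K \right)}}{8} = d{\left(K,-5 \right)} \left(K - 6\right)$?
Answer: $-26452 + \frac{352 i \sqrt{10}}{3} \approx -26452.0 + 371.04 i$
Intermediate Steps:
$d{\left(A,L \right)} = \sqrt{2} \sqrt{L}$ ($d{\left(A,L \right)} = \sqrt{2 L} = \sqrt{2} \sqrt{L}$)
$R{\left(w,q \right)} = - \frac{10}{3} + \frac{q}{3} + \frac{w}{3}$ ($R{\left(w,q \right)} = \frac{\left(w + q\right) - 10}{3} = \frac{\left(q + w\right) - 10}{3} = \frac{-10 + q + w}{3} = - \frac{10}{3} + \frac{q}{3} + \frac{w}{3}$)
$B{\left(K \right)} = - 8 i \sqrt{10} \left(-6 + K\right)$ ($B{\left(K \right)} = - 8 \sqrt{2} \sqrt{-5} \left(K - 6\right) = - 8 \sqrt{2} i \sqrt{5} \left(-6 + K\right) = - 8 i \sqrt{10} \left(-6 + K\right)$)
$B{\left(R{\left(-11,-5 \right)} \right)} - 26452 = 8 i \sqrt{10} \left(6 - \left(- \frac{10}{3} + \frac{1}{3} \left(-5\right) + \frac{1}{3} \left(-11\right)\right)\right) - 26452 = 8 i \sqrt{10} \left(6 - \left(- \frac{10}{3} - \frac{5}{3} - \frac{11}{3}\right)\right) - 26452 = 8 i \sqrt{10} \left(6 - - \frac{26}{3}\right) - 26452 = 8 i \sqrt{10} \left(6 + \frac{26}{3}\right) - 26452 = 8 i \sqrt{10} \cdot \frac{44}{3} - 26452 = \frac{352 i \sqrt{10}}{3} - 26452 = -26452 + \frac{352 i \sqrt{10}}{3}$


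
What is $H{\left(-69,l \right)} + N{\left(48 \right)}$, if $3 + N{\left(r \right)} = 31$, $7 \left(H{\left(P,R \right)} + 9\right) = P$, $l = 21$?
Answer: $\frac{64}{7} \approx 9.1429$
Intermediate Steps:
$H{\left(P,R \right)} = -9 + \frac{P}{7}$
$N{\left(r \right)} = 28$ ($N{\left(r \right)} = -3 + 31 = 28$)
$H{\left(-69,l \right)} + N{\left(48 \right)} = \left(-9 + \frac{1}{7} \left(-69\right)\right) + 28 = \left(-9 - \frac{69}{7}\right) + 28 = - \frac{132}{7} + 28 = \frac{64}{7}$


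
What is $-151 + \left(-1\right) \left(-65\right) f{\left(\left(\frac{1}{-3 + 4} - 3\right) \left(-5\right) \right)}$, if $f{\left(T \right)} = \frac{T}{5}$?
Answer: $-21$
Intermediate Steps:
$f{\left(T \right)} = \frac{T}{5}$ ($f{\left(T \right)} = T \frac{1}{5} = \frac{T}{5}$)
$-151 + \left(-1\right) \left(-65\right) f{\left(\left(\frac{1}{-3 + 4} - 3\right) \left(-5\right) \right)} = -151 + \left(-1\right) \left(-65\right) \frac{\left(\frac{1}{-3 + 4} - 3\right) \left(-5\right)}{5} = -151 + 65 \frac{\left(1^{-1} - 3\right) \left(-5\right)}{5} = -151 + 65 \frac{\left(1 - 3\right) \left(-5\right)}{5} = -151 + 65 \frac{\left(-2\right) \left(-5\right)}{5} = -151 + 65 \cdot \frac{1}{5} \cdot 10 = -151 + 65 \cdot 2 = -151 + 130 = -21$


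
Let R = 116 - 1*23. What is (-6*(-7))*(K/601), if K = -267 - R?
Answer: -15120/601 ≈ -25.158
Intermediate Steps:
R = 93 (R = 116 - 23 = 93)
K = -360 (K = -267 - 1*93 = -267 - 93 = -360)
(-6*(-7))*(K/601) = (-6*(-7))*(-360/601) = 42*(-360*1/601) = 42*(-360/601) = -15120/601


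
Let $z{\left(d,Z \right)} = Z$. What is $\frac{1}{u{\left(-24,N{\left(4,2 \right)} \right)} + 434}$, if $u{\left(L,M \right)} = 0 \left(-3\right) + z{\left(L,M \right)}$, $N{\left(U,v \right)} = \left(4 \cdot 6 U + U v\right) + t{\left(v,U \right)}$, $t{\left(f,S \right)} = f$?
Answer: $\frac{1}{540} \approx 0.0018519$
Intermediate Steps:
$N{\left(U,v \right)} = v + 24 U + U v$ ($N{\left(U,v \right)} = \left(4 \cdot 6 U + U v\right) + v = \left(24 U + U v\right) + v = v + 24 U + U v$)
$u{\left(L,M \right)} = M$ ($u{\left(L,M \right)} = 0 \left(-3\right) + M = 0 + M = M$)
$\frac{1}{u{\left(-24,N{\left(4,2 \right)} \right)} + 434} = \frac{1}{\left(2 + 24 \cdot 4 + 4 \cdot 2\right) + 434} = \frac{1}{\left(2 + 96 + 8\right) + 434} = \frac{1}{106 + 434} = \frac{1}{540}$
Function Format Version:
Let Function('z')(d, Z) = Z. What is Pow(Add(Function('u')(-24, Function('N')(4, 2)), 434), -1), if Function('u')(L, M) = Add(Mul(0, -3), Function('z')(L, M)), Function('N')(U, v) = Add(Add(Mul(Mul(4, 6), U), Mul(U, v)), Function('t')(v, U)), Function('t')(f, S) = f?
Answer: Rational(1, 540) ≈ 0.0018519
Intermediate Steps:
Function('N')(U, v) = Add(v, Mul(24, U), Mul(U, v)) (Function('N')(U, v) = Add(Add(Mul(Mul(4, 6), U), Mul(U, v)), v) = Add(Add(Mul(24, U), Mul(U, v)), v) = Add(v, Mul(24, U), Mul(U, v)))
Function('u')(L, M) = M (Function('u')(L, M) = Add(Mul(0, -3), M) = Add(0, M) = M)
Pow(Add(Function('u')(-24, Function('N')(4, 2)), 434), -1) = Pow(Add(Add(2, Mul(24, 4), Mul(4, 2)), 434), -1) = Pow(Add(Add(2, 96, 8), 434), -1) = Pow(Add(106, 434), -1) = Pow(540, -1) = Rational(1, 540)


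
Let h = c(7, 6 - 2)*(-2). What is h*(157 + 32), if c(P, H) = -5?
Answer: 1890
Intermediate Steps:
h = 10 (h = -5*(-2) = 10)
h*(157 + 32) = 10*(157 + 32) = 10*189 = 1890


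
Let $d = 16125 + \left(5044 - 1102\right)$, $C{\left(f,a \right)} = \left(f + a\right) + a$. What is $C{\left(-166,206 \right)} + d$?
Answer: $20313$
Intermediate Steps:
$C{\left(f,a \right)} = f + 2 a$ ($C{\left(f,a \right)} = \left(a + f\right) + a = f + 2 a$)
$d = 20067$ ($d = 16125 + \left(5044 - 1102\right) = 16125 + 3942 = 20067$)
$C{\left(-166,206 \right)} + d = \left(-166 + 2 \cdot 206\right) + 20067 = \left(-166 + 412\right) + 20067 = 246 + 20067 = 20313$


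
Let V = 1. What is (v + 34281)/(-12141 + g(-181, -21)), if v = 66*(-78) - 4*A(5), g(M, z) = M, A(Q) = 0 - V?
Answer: -29137/12322 ≈ -2.3646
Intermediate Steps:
A(Q) = -1 (A(Q) = 0 - 1*1 = 0 - 1 = -1)
v = -5144 (v = 66*(-78) - 4*(-1) = -5148 + 4 = -5144)
(v + 34281)/(-12141 + g(-181, -21)) = (-5144 + 34281)/(-12141 - 181) = 29137/(-12322) = 29137*(-1/12322) = -29137/12322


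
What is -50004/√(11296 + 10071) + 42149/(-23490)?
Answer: -42149/23490 - 50004*√21367/21367 ≈ -343.88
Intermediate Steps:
-50004/√(11296 + 10071) + 42149/(-23490) = -50004*√21367/21367 + 42149*(-1/23490) = -50004*√21367/21367 - 42149/23490 = -42149/23490 - 50004*√21367/21367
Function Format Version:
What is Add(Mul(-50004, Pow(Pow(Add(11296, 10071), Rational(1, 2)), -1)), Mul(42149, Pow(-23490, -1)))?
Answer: Add(Rational(-42149, 23490), Mul(Rational(-50004, 21367), Pow(21367, Rational(1, 2)))) ≈ -343.88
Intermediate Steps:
Add(Mul(-50004, Pow(Pow(Add(11296, 10071), Rational(1, 2)), -1)), Mul(42149, Pow(-23490, -1))) = Add(Mul(-50004, Pow(Pow(21367, Rational(1, 2)), -1)), Mul(42149, Rational(-1, 23490))) = Add(Mul(-50004, Mul(Rational(1, 21367), Pow(21367, Rational(1, 2)))), Rational(-42149, 23490)) = Add(Mul(Rational(-50004, 21367), Pow(21367, Rational(1, 2))), Rational(-42149, 23490)) = Add(Rational(-42149, 23490), Mul(Rational(-50004, 21367), Pow(21367, Rational(1, 2))))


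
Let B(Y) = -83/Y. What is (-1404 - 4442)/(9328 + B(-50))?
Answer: -292300/466483 ≈ -0.62660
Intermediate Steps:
(-1404 - 4442)/(9328 + B(-50)) = (-1404 - 4442)/(9328 - 83/(-50)) = -5846/(9328 - 83*(-1/50)) = -5846/(9328 + 83/50) = -5846/466483/50 = -5846*50/466483 = -292300/466483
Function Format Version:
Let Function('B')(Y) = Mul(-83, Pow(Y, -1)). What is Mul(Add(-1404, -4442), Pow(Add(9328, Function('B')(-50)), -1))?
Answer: Rational(-292300, 466483) ≈ -0.62660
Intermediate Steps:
Mul(Add(-1404, -4442), Pow(Add(9328, Function('B')(-50)), -1)) = Mul(Add(-1404, -4442), Pow(Add(9328, Mul(-83, Pow(-50, -1))), -1)) = Mul(-5846, Pow(Add(9328, Mul(-83, Rational(-1, 50))), -1)) = Mul(-5846, Pow(Add(9328, Rational(83, 50)), -1)) = Mul(-5846, Pow(Rational(466483, 50), -1)) = Mul(-5846, Rational(50, 466483)) = Rational(-292300, 466483)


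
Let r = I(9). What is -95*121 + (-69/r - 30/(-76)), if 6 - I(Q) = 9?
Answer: -435921/38 ≈ -11472.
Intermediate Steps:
I(Q) = -3 (I(Q) = 6 - 1*9 = 6 - 9 = -3)
r = -3
-95*121 + (-69/r - 30/(-76)) = -95*121 + (-69/(-3) - 30/(-76)) = -11495 + (-69*(-1/3) - 30*(-1/76)) = -11495 + (23 + 15/38) = -11495 + 889/38 = -435921/38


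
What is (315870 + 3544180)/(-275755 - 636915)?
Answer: -386005/91267 ≈ -4.2294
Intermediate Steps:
(315870 + 3544180)/(-275755 - 636915) = 3860050/(-912670) = 3860050*(-1/912670) = -386005/91267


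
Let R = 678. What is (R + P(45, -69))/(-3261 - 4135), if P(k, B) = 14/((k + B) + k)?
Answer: -509/5547 ≈ -0.091761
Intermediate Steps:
P(k, B) = 14/(B + 2*k) (P(k, B) = 14/((B + k) + k) = 14/(B + 2*k))
(R + P(45, -69))/(-3261 - 4135) = (678 + 14/(-69 + 2*45))/(-3261 - 4135) = (678 + 14/(-69 + 90))/(-7396) = (678 + 14/21)*(-1/7396) = (678 + 14*(1/21))*(-1/7396) = (678 + ⅔)*(-1/7396) = (2036/3)*(-1/7396) = -509/5547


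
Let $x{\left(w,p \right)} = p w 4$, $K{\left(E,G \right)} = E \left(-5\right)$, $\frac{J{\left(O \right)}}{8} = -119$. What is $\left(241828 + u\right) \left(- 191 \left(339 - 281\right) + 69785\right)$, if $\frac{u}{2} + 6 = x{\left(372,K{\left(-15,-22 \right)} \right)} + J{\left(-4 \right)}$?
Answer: $27187916184$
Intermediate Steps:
$J{\left(O \right)} = -952$ ($J{\left(O \right)} = 8 \left(-119\right) = -952$)
$K{\left(E,G \right)} = - 5 E$
$x{\left(w,p \right)} = 4 p w$
$u = 221284$ ($u = -12 + 2 \left(4 \left(\left(-5\right) \left(-15\right)\right) 372 - 952\right) = -12 + 2 \left(4 \cdot 75 \cdot 372 - 952\right) = -12 + 2 \left(111600 - 952\right) = -12 + 2 \cdot 110648 = -12 + 221296 = 221284$)
$\left(241828 + u\right) \left(- 191 \left(339 - 281\right) + 69785\right) = \left(241828 + 221284\right) \left(- 191 \left(339 - 281\right) + 69785\right) = 463112 \left(\left(-191\right) 58 + 69785\right) = 463112 \left(-11078 + 69785\right) = 463112 \cdot 58707 = 27187916184$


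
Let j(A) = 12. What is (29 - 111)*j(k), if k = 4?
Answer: -984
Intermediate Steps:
(29 - 111)*j(k) = (29 - 111)*12 = -82*12 = -984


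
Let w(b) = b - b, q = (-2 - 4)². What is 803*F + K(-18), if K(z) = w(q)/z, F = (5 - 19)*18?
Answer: -202356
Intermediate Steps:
F = -252 (F = -14*18 = -252)
q = 36 (q = (-6)² = 36)
w(b) = 0
K(z) = 0 (K(z) = 0/z = 0)
803*F + K(-18) = 803*(-252) + 0 = -202356 + 0 = -202356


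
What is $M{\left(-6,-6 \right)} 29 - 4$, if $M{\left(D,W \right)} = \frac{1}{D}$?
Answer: $- \frac{53}{6} \approx -8.8333$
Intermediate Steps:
$M{\left(-6,-6 \right)} 29 - 4 = \frac{1}{-6} \cdot 29 - 4 = \left(- \frac{1}{6}\right) 29 - 4 = - \frac{29}{6} - 4 = - \frac{53}{6}$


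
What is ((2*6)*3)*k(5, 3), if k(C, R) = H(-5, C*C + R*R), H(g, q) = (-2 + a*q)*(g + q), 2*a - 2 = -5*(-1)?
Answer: 122148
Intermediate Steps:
a = 7/2 (a = 1 + (-5*(-1))/2 = 1 + (1/2)*5 = 1 + 5/2 = 7/2 ≈ 3.5000)
H(g, q) = (-2 + 7*q/2)*(g + q)
k(C, R) = 10 - 39*C**2/2 - 39*R**2/2 + 7*(C**2 + R**2)**2/2 (k(C, R) = -2*(-5) - 2*(C*C + R*R) + 7*(C*C + R*R)**2/2 + (7/2)*(-5)*(C*C + R*R) = 10 - 2*(C**2 + R**2) + 7*(C**2 + R**2)**2/2 + (7/2)*(-5)*(C**2 + R**2) = 10 + (-2*C**2 - 2*R**2) + 7*(C**2 + R**2)**2/2 + (-35*C**2/2 - 35*R**2/2) = 10 - 39*C**2/2 - 39*R**2/2 + 7*(C**2 + R**2)**2/2)
((2*6)*3)*k(5, 3) = ((2*6)*3)*(10 - 39/2*5**2 - 39/2*3**2 + 7*(5**2 + 3**2)**2/2) = (12*3)*(10 - 39/2*25 - 39/2*9 + 7*(25 + 9)**2/2) = 36*(10 - 975/2 - 351/2 + (7/2)*34**2) = 36*(10 - 975/2 - 351/2 + (7/2)*1156) = 36*(10 - 975/2 - 351/2 + 4046) = 36*3393 = 122148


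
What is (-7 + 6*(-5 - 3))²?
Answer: 3025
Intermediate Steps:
(-7 + 6*(-5 - 3))² = (-7 + 6*(-8))² = (-7 - 48)² = (-55)² = 3025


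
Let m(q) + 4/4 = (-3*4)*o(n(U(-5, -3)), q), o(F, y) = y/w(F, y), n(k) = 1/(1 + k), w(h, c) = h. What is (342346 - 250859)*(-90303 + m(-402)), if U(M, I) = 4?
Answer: -6054975608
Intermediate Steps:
o(F, y) = y/F
m(q) = -1 - 60*q (m(q) = -1 + (-3*4)*(q/(1/(1 + 4))) = -1 - 12*q/(1/5) = -1 - 12*q/⅕ = -1 - 12*q*5 = -1 - 60*q)
(342346 - 250859)*(-90303 + m(-402)) = (342346 - 250859)*(-90303 + (-1 - 60*(-402))) = 91487*(-90303 + (-1 + 24120)) = 91487*(-90303 + 24119) = 91487*(-66184) = -6054975608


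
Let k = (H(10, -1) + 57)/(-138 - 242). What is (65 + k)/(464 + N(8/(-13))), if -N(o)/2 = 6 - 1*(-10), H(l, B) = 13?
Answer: 821/5472 ≈ 0.15004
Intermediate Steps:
k = -7/38 (k = (13 + 57)/(-138 - 242) = 70/(-380) = 70*(-1/380) = -7/38 ≈ -0.18421)
N(o) = -32 (N(o) = -2*(6 - 1*(-10)) = -2*(6 + 10) = -2*16 = -32)
(65 + k)/(464 + N(8/(-13))) = (65 - 7/38)/(464 - 32) = (2463/38)/432 = (2463/38)*(1/432) = 821/5472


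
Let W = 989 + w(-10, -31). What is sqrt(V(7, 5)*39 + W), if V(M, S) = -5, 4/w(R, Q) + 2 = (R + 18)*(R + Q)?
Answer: 8*sqrt(337755)/165 ≈ 28.178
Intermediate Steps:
w(R, Q) = 4/(-2 + (18 + R)*(Q + R)) (w(R, Q) = 4/(-2 + (R + 18)*(R + Q)) = 4/(-2 + (18 + R)*(Q + R)))
W = 163183/165 (W = 989 + 4/(-2 + (-10)**2 + 18*(-31) + 18*(-10) - 31*(-10)) = 989 + 4/(-2 + 100 - 558 - 180 + 310) = 989 + 4/(-330) = 989 + 4*(-1/330) = 989 - 2/165 = 163183/165 ≈ 988.99)
sqrt(V(7, 5)*39 + W) = sqrt(-5*39 + 163183/165) = sqrt(-195 + 163183/165) = sqrt(131008/165) = 8*sqrt(337755)/165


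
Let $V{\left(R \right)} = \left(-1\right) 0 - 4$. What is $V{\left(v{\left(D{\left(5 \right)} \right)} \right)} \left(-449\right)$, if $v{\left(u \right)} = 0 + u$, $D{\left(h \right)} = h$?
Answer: $1796$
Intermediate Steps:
$v{\left(u \right)} = u$
$V{\left(R \right)} = -4$ ($V{\left(R \right)} = 0 - 4 = -4$)
$V{\left(v{\left(D{\left(5 \right)} \right)} \right)} \left(-449\right) = \left(-4\right) \left(-449\right) = 1796$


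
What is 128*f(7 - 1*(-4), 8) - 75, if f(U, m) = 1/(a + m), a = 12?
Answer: -343/5 ≈ -68.600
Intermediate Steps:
f(U, m) = 1/(12 + m)
128*f(7 - 1*(-4), 8) - 75 = 128/(12 + 8) - 75 = 128/20 - 75 = 128*(1/20) - 75 = 32/5 - 75 = -343/5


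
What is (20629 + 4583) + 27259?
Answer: 52471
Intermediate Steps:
(20629 + 4583) + 27259 = 25212 + 27259 = 52471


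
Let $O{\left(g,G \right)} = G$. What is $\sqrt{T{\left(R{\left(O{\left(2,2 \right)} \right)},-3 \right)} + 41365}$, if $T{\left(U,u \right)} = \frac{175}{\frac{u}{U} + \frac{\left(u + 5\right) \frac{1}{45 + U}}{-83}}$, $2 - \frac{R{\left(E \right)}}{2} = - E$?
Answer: $\frac{19 \sqrt{19779134285}}{13213} \approx 202.23$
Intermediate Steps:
$R{\left(E \right)} = 4 + 2 E$ ($R{\left(E \right)} = 4 - 2 \left(- E\right) = 4 + 2 E$)
$T{\left(U,u \right)} = \frac{175}{\frac{u}{U} - \frac{5 + u}{83 \left(45 + U\right)}}$ ($T{\left(U,u \right)} = \frac{175}{\frac{u}{U} + \frac{5 + u}{45 + U} \left(- \frac{1}{83}\right)} = \frac{175}{\frac{u}{U} - \frac{5 + u}{83 \left(45 + U\right)}}$)
$\sqrt{T{\left(R{\left(O{\left(2,2 \right)} \right)},-3 \right)} + 41365} = \sqrt{\frac{14525 \left(4 + 2 \cdot 2\right) \left(45 + \left(4 + 2 \cdot 2\right)\right)}{- 5 \left(4 + 2 \cdot 2\right) + 3735 \left(-3\right) + 82 \left(4 + 2 \cdot 2\right) \left(-3\right)} + 41365} = \sqrt{\frac{14525 \left(4 + 4\right) \left(45 + \left(4 + 4\right)\right)}{- 5 \left(4 + 4\right) - 11205 + 82 \left(4 + 4\right) \left(-3\right)} + 41365} = \sqrt{14525 \cdot 8 \frac{1}{\left(-5\right) 8 - 11205 + 82 \cdot 8 \left(-3\right)} \left(45 + 8\right) + 41365} = \sqrt{14525 \cdot 8 \frac{1}{-40 - 11205 - 1968} \cdot 53 + 41365} = \sqrt{14525 \cdot 8 \frac{1}{-13213} \cdot 53 + 41365} = \sqrt{14525 \cdot 8 \left(- \frac{1}{13213}\right) 53 + 41365} = \sqrt{- \frac{6158600}{13213} + 41365} = \sqrt{\frac{540397145}{13213}} = \frac{19 \sqrt{19779134285}}{13213}$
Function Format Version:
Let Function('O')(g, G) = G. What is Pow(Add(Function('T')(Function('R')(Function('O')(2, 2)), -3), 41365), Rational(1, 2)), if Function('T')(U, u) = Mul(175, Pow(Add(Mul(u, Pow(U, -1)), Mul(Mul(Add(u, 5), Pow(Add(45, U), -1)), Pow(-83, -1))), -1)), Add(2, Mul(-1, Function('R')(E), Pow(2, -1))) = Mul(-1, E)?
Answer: Mul(Rational(19, 13213), Pow(19779134285, Rational(1, 2))) ≈ 202.23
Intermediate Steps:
Function('R')(E) = Add(4, Mul(2, E)) (Function('R')(E) = Add(4, Mul(-2, Mul(-1, E))) = Add(4, Mul(2, E)))
Function('T')(U, u) = Mul(175, Pow(Add(Mul(u, Pow(U, -1)), Mul(Rational(-1, 83), Pow(Add(45, U), -1), Add(5, u))), -1)) (Function('T')(U, u) = Mul(175, Pow(Add(Mul(u, Pow(U, -1)), Mul(Mul(Add(5, u), Pow(Add(45, U), -1)), Rational(-1, 83))), -1)) = Mul(175, Pow(Add(Mul(u, Pow(U, -1)), Mul(Mul(Pow(Add(45, U), -1), Add(5, u)), Rational(-1, 83))), -1)) = Mul(175, Pow(Add(Mul(u, Pow(U, -1)), Mul(Rational(-1, 83), Pow(Add(45, U), -1), Add(5, u))), -1)))
Pow(Add(Function('T')(Function('R')(Function('O')(2, 2)), -3), 41365), Rational(1, 2)) = Pow(Add(Mul(14525, Add(4, Mul(2, 2)), Pow(Add(Mul(-5, Add(4, Mul(2, 2))), Mul(3735, -3), Mul(82, Add(4, Mul(2, 2)), -3)), -1), Add(45, Add(4, Mul(2, 2)))), 41365), Rational(1, 2)) = Pow(Add(Mul(14525, Add(4, 4), Pow(Add(Mul(-5, Add(4, 4)), -11205, Mul(82, Add(4, 4), -3)), -1), Add(45, Add(4, 4))), 41365), Rational(1, 2)) = Pow(Add(Mul(14525, 8, Pow(Add(Mul(-5, 8), -11205, Mul(82, 8, -3)), -1), Add(45, 8)), 41365), Rational(1, 2)) = Pow(Add(Mul(14525, 8, Pow(Add(-40, -11205, -1968), -1), 53), 41365), Rational(1, 2)) = Pow(Add(Mul(14525, 8, Pow(-13213, -1), 53), 41365), Rational(1, 2)) = Pow(Add(Mul(14525, 8, Rational(-1, 13213), 53), 41365), Rational(1, 2)) = Pow(Add(Rational(-6158600, 13213), 41365), Rational(1, 2)) = Pow(Rational(540397145, 13213), Rational(1, 2)) = Mul(Rational(19, 13213), Pow(19779134285, Rational(1, 2)))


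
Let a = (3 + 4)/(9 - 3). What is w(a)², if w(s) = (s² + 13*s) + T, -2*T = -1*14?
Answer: 717409/1296 ≈ 553.56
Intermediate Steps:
T = 7 (T = -(-1)*14/2 = -½*(-14) = 7)
a = 7/6 ≈ 1.1667
w(s) = 7 + s² + 13*s (w(s) = (s² + 13*s) + 7 = 7 + s² + 13*s)
w(a)² = (7 + (7/6)² + 13*(7/6))² = (7 + 49/36 + 91/6)² = (847/36)² = 717409/1296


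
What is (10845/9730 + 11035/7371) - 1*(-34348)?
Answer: 70389143711/2049138 ≈ 34351.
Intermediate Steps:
(10845/9730 + 11035/7371) - 1*(-34348) = (10845*(1/9730) + 11035*(1/7371)) + 34348 = (2169/1946 + 11035/7371) + 34348 = 5351687/2049138 + 34348 = 70389143711/2049138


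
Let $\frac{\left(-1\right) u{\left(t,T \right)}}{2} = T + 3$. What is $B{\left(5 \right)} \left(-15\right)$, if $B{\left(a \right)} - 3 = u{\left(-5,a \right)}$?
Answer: $195$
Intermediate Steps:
$u{\left(t,T \right)} = -6 - 2 T$ ($u{\left(t,T \right)} = - 2 \left(T + 3\right) = - 2 \left(3 + T\right) = -6 - 2 T$)
$B{\left(a \right)} = -3 - 2 a$ ($B{\left(a \right)} = 3 - \left(6 + 2 a\right) = -3 - 2 a$)
$B{\left(5 \right)} \left(-15\right) = \left(-3 - 10\right) \left(-15\right) = \left(-13\right) \left(-15\right) = 195$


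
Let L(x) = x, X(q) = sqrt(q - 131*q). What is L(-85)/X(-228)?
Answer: -17*sqrt(7410)/2964 ≈ -0.49372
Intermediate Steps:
X(q) = sqrt(130)*sqrt(-q) (X(q) = sqrt(-130*q) = sqrt(130)*sqrt(-q))
L(-85)/X(-228) = -85*sqrt(7410)/14820 = -17*sqrt(7410)/2964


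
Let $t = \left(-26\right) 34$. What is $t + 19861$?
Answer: $18977$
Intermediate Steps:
$t = -884$
$t + 19861 = -884 + 19861 = 18977$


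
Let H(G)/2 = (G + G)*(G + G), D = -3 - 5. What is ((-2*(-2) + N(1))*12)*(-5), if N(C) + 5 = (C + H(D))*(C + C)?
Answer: -61500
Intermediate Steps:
D = -8
H(G) = 8*G**2 (H(G) = 2*((G + G)*(G + G)) = 2*((2*G)*(2*G)) = 2*(4*G**2) = 8*G**2)
N(C) = -5 + 2*C*(512 + C) (N(C) = -5 + (C + 8*(-8)**2)*(C + C) = -5 + (C + 8*64)*(2*C) = -5 + (C + 512)*(2*C) = -5 + (512 + C)*(2*C) = -5 + 2*C*(512 + C))
((-2*(-2) + N(1))*12)*(-5) = ((-2*(-2) + (-5 + 2*1**2 + 1024*1))*12)*(-5) = ((4 + (-5 + 2*1 + 1024))*12)*(-5) = ((4 + (-5 + 2 + 1024))*12)*(-5) = ((4 + 1021)*12)*(-5) = (1025*12)*(-5) = 12300*(-5) = -61500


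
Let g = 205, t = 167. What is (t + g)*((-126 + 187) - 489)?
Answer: -159216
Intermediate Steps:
(t + g)*((-126 + 187) - 489) = (167 + 205)*((-126 + 187) - 489) = 372*(61 - 489) = 372*(-428) = -159216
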